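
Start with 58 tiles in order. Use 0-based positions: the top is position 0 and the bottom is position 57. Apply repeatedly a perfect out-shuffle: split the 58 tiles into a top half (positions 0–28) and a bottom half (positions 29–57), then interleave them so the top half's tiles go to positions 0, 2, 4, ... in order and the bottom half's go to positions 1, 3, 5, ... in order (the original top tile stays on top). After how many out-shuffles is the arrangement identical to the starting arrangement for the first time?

The out-shuffle permutes the 58 positions with cycle lengths [1, 1, 2, 18, 18, 18].
Every tile is home exactly when every cycle has completed a whole number of laps, i.e. after lcm(1, 2, 18) = 18 out-shuffles.

18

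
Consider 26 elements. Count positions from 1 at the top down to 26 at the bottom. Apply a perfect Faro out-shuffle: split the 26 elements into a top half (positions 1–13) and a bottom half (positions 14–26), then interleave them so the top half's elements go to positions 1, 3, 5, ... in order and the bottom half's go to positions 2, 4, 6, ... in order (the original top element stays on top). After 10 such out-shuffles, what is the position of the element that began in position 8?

19

Track the element's position through each out-shuffle:
8 → 15 → 4 → 7 → 13 → 25 → 24 → 22 → 18 → 10 → 19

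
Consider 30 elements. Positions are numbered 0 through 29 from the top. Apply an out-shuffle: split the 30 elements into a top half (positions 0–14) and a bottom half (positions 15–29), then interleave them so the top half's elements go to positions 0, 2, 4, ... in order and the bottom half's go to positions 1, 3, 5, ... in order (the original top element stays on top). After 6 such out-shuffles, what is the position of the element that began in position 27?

Track the element's position through each out-shuffle:
27 → 25 → 21 → 13 → 26 → 23 → 17

17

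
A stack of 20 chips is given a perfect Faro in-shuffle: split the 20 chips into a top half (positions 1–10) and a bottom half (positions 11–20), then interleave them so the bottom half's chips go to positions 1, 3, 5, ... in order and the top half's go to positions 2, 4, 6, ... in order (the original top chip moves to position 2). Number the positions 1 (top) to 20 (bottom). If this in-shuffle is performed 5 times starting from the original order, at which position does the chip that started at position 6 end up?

Track the chip's position through each in-shuffle:
6 → 12 → 3 → 6 → 12 → 3

3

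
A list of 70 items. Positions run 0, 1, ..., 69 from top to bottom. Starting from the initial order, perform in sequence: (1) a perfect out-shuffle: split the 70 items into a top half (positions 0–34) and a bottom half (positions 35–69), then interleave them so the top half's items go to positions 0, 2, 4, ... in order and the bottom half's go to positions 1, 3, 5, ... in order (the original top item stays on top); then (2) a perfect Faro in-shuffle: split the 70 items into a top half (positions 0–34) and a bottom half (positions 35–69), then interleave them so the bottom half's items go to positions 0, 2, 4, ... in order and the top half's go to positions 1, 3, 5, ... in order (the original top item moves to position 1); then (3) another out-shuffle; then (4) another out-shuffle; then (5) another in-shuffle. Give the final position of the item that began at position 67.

Track the item from position 67 forward through each operation:
  after op 1 (out-shuffle): 67 → 65
  after op 2 (in-shuffle): 65 → 60
  after op 3 (out-shuffle): 60 → 51
  after op 4 (out-shuffle): 51 → 33
  after op 5 (in-shuffle): 33 → 67

67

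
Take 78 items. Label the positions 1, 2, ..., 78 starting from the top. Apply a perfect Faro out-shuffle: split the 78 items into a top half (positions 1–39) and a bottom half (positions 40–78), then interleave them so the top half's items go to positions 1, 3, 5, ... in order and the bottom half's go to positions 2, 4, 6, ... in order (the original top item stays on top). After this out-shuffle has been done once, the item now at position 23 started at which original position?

12

Work backwards from position 23, undoing one out-shuffle at a time:
23 ← 12
So the item now at position 23 started at position 12.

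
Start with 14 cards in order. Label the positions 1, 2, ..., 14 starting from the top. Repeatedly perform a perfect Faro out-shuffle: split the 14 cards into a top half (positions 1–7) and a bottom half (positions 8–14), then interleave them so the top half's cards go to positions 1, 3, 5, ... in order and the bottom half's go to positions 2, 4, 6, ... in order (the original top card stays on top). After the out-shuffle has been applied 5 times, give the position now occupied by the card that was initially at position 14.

14

Position 14 is a fixed point of every out-shuffle, so the card never moves.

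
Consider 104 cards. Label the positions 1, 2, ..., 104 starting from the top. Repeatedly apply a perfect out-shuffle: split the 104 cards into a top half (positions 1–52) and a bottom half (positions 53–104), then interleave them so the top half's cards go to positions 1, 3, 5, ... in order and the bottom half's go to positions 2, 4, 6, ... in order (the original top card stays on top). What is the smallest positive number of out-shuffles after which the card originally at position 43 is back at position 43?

51

Follow position 43 under repeated out-shuffles:
43 → 85 → 66 → 28 → 55 → 6 → 11 → 21 → ... → 43 (length 51)
It first returns after 51 out-shuffles.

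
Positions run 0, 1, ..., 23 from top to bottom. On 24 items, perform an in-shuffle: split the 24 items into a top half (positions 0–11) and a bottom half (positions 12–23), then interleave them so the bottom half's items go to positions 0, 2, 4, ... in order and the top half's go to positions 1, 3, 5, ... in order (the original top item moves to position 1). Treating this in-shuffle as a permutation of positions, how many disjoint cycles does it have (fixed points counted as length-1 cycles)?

2

Trace each unvisited position around until it returns:
(0 1 3 7 15 6 ... len 20) (4 9 19 14)
2 cycles in total.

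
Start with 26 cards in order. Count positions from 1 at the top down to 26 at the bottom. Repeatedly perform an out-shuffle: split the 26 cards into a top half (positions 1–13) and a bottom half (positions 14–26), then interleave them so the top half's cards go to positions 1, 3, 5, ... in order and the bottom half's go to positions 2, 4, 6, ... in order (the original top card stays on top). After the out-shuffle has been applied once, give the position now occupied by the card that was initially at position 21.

16

Track the card's position through each out-shuffle:
21 → 16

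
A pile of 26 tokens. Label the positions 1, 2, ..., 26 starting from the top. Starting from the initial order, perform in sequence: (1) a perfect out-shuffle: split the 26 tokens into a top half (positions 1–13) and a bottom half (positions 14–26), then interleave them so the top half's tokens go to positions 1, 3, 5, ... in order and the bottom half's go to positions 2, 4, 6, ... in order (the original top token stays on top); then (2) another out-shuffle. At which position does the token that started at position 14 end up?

Track the token from position 14 forward through each operation:
  after op 1 (out-shuffle): 14 → 2
  after op 2 (out-shuffle): 2 → 3

3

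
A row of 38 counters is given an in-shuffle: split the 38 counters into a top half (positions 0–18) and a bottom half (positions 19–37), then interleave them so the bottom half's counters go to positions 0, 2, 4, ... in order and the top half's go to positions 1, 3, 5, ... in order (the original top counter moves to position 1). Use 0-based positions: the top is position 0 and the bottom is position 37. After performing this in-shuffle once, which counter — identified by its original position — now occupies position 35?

Work backwards from position 35, undoing one in-shuffle at a time:
35 ← 17
So the counter now at position 35 started at position 17.

17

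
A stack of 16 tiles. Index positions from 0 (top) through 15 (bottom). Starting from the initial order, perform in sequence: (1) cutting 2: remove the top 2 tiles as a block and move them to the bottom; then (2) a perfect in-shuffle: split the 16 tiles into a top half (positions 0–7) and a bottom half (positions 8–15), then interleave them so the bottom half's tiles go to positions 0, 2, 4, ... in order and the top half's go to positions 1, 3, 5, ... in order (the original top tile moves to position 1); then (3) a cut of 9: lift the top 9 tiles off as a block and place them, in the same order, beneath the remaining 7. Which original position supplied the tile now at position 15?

14

Undo the operations in reverse order, starting from position 15:
  undo op 3 (cut 9): 15 ← 8
  undo op 2 (in-shuffle, from bottom half): 8 ← 12
  undo op 1 (cut 2): 12 ← 14
So the tile at position 15 came from original position 14.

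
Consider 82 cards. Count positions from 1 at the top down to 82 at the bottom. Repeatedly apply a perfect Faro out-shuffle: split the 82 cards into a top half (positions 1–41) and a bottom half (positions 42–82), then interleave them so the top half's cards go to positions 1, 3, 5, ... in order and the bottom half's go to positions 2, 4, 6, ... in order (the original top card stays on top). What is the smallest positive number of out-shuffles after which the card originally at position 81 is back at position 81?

Follow position 81 under repeated out-shuffles:
81 → 80 → 78 → 74 → 66 → 50 → 18 → 35 → ... → 81 (length 54)
It first returns after 54 out-shuffles.

54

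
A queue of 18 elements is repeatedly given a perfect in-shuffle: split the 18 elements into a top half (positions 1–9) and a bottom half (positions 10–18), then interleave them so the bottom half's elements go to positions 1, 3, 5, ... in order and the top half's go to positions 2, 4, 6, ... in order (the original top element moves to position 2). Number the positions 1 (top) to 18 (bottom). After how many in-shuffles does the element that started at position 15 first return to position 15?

18

Follow position 15 under repeated in-shuffles:
15 → 11 → 3 → 6 → 12 → 5 → 10 → 1 → 2 → 4 → 8 → 16 → 13 → 7 → 14 → 9 → 18 → 17 → 15
It first returns after 18 in-shuffles.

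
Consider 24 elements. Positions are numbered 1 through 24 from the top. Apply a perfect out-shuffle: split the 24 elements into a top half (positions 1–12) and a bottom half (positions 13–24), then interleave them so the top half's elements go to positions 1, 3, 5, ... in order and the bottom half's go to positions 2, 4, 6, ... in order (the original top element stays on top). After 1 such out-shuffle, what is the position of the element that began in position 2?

Track the element's position through each out-shuffle:
2 → 3

3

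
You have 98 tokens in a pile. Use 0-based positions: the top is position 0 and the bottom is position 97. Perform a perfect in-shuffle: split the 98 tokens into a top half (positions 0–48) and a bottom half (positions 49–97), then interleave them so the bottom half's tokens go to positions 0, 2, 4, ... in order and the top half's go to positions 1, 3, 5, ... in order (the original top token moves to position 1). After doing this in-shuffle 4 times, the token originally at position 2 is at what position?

Track the token's position through each in-shuffle:
2 → 5 → 11 → 23 → 47

47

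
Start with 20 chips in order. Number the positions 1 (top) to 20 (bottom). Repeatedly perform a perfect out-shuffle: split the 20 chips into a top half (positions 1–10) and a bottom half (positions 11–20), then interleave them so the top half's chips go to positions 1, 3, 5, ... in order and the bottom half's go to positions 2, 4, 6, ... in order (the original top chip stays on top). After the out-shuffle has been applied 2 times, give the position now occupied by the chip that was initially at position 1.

Position 1 is a fixed point of every out-shuffle, so the chip never moves.

1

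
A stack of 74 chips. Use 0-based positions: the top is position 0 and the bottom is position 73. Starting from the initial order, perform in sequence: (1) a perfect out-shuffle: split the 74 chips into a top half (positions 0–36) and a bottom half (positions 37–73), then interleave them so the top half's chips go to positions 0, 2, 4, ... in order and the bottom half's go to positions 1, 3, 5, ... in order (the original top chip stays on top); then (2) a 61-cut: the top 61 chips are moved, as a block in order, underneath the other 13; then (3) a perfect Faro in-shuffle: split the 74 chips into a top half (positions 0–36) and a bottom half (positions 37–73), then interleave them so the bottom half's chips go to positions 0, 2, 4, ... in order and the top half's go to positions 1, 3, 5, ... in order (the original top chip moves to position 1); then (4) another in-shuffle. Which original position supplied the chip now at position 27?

Undo the operations in reverse order, starting from position 27:
  undo op 4 (in-shuffle, from top half): 27 ← 13
  undo op 3 (in-shuffle, from top half): 13 ← 6
  undo op 2 (cut 61): 6 ← 67
  undo op 1 (out-shuffle, from bottom half): 67 ← 70
So the chip at position 27 came from original position 70.

70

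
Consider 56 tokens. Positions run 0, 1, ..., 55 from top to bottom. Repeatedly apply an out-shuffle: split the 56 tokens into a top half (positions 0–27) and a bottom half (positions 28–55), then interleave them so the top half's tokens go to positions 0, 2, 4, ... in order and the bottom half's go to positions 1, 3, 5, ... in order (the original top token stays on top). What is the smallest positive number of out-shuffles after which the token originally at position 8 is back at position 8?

20

Follow position 8 under repeated out-shuffles:
8 → 16 → 32 → 9 → 18 → 36 → 17 → 34 → 13 → 26 → 52 → 49 → 43 → 31 → 7 → 14 → 28 → 1 → 2 → 4 → 8
It first returns after 20 out-shuffles.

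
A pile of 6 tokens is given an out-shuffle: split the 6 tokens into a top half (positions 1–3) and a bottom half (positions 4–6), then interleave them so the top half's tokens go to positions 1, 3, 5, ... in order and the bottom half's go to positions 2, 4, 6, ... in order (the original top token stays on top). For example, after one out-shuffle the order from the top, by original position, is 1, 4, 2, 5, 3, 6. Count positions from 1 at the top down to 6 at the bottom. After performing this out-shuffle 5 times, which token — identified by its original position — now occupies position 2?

4

Work backwards from position 2, undoing one out-shuffle at a time:
2 ← 4 ← 5 ← 3 ← 2 ← 4
So the token now at position 2 started at position 4.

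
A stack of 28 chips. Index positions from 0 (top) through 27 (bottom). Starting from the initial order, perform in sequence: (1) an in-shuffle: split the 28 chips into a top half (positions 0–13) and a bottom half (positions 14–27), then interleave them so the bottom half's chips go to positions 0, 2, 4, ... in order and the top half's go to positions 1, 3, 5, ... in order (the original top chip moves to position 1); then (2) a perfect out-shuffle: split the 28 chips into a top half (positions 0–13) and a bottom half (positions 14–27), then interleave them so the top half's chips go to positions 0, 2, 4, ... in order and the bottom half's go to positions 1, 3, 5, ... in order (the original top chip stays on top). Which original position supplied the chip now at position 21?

26

Undo the operations in reverse order, starting from position 21:
  undo op 2 (out-shuffle, from bottom half): 21 ← 24
  undo op 1 (in-shuffle, from bottom half): 24 ← 26
So the chip at position 21 came from original position 26.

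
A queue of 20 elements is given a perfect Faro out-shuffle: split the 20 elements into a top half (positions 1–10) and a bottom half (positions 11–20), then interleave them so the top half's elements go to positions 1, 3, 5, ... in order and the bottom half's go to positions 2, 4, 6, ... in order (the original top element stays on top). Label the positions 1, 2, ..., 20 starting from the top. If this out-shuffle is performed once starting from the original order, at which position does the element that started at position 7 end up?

Track the element's position through each out-shuffle:
7 → 13

13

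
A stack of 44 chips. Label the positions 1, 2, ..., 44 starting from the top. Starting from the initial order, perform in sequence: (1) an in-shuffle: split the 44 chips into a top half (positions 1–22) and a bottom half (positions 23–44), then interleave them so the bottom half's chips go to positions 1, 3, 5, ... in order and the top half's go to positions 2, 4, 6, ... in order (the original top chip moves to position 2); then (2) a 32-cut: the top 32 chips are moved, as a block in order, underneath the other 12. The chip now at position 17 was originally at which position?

Undo the operations in reverse order, starting from position 17:
  undo op 2 (cut 32): 17 ← 5
  undo op 1 (in-shuffle, from bottom half): 5 ← 25
So the chip at position 17 came from original position 25.

25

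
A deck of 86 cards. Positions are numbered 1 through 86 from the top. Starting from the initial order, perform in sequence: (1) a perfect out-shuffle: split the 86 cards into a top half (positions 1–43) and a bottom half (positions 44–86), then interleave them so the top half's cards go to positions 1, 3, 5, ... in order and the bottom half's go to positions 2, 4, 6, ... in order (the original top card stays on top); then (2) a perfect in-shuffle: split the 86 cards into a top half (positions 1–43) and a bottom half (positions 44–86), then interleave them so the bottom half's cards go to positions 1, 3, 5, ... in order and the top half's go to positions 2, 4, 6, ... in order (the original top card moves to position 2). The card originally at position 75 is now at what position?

Track the card from position 75 forward through each operation:
  after op 1 (out-shuffle): 75 → 64
  after op 2 (in-shuffle): 64 → 41

41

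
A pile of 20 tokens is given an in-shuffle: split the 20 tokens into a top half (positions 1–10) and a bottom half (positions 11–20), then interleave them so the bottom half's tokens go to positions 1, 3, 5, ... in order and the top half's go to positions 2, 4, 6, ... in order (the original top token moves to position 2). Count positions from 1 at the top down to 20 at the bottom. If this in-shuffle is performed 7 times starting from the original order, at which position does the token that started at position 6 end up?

12

Track the token's position through each in-shuffle:
6 → 12 → 3 → 6 → 12 → 3 → 6 → 12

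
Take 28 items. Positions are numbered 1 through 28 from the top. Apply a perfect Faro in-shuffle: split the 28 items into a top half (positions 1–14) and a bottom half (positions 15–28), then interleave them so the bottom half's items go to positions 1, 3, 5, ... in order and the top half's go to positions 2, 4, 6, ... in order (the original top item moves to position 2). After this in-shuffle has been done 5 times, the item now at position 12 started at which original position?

4

Work backwards from position 12, undoing one in-shuffle at a time:
12 ← 6 ← 3 ← 16 ← 8 ← 4
So the item now at position 12 started at position 4.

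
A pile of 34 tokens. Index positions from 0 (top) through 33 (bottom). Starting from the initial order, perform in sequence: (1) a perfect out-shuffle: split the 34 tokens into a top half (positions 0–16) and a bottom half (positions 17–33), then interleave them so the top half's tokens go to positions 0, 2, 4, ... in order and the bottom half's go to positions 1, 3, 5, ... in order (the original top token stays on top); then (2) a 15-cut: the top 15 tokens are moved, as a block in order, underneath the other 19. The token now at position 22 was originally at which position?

18

Undo the operations in reverse order, starting from position 22:
  undo op 2 (cut 15): 22 ← 3
  undo op 1 (out-shuffle, from bottom half): 3 ← 18
So the token at position 22 came from original position 18.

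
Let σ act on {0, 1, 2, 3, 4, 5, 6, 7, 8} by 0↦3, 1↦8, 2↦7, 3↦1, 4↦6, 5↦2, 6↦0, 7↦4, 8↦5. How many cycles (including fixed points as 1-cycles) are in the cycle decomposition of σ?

Cycle decomposition: (0 3 1 8 5 2 7 4 6).
1 cycle.

1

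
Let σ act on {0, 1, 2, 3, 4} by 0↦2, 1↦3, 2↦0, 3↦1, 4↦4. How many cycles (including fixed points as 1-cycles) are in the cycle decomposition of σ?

3

Cycle decomposition: (0 2) (1 3) (4).
3 cycles.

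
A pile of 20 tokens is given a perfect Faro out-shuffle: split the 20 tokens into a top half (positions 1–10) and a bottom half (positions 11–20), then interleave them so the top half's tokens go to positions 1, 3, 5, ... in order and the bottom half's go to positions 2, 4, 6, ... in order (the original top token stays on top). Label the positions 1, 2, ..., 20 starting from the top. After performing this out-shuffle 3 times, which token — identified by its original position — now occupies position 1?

1

Work backwards from position 1, undoing one out-shuffle at a time:
1 ← 1 ← 1 ← 1
So the token now at position 1 started at position 1.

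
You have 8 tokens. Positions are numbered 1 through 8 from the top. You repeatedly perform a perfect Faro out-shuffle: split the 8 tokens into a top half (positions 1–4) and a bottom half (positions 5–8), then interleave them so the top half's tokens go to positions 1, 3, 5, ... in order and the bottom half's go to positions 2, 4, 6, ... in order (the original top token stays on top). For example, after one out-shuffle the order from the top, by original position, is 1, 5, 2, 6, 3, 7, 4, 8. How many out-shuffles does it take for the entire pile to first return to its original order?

3

The out-shuffle permutes the 8 positions with cycle lengths [1, 1, 3, 3].
Every token is home exactly when every cycle has completed a whole number of laps, i.e. after lcm(1, 3) = 3 out-shuffles.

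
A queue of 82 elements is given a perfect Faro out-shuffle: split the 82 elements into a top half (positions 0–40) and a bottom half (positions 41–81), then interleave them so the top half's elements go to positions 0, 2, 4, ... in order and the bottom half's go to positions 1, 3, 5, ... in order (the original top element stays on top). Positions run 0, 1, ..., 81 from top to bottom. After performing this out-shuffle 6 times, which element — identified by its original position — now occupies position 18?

18

Work backwards from position 18, undoing one out-shuffle at a time:
18 ← 9 ← 45 ← 63 ← 72 ← 36 ← 18
So the element now at position 18 started at position 18.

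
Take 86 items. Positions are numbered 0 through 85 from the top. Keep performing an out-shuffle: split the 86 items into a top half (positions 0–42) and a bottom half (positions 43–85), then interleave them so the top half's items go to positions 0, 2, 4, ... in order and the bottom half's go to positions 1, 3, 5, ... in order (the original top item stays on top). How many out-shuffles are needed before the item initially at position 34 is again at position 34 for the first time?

Follow position 34 under repeated out-shuffles:
34 → 68 → 51 → 17 → 34
It first returns after 4 out-shuffles.

4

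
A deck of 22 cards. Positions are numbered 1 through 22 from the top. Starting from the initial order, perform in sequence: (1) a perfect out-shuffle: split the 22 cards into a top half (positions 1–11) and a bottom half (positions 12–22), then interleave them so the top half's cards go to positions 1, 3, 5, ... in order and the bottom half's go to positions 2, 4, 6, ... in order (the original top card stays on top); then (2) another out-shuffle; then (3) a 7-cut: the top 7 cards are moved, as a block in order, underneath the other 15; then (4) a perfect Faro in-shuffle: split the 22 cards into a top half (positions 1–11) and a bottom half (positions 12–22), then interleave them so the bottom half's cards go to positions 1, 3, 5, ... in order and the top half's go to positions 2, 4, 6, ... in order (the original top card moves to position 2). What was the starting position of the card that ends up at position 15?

7

Undo the operations in reverse order, starting from position 15:
  undo op 4 (in-shuffle, from bottom half): 15 ← 19
  undo op 3 (cut 7): 19 ← 4
  undo op 2 (out-shuffle, from bottom half): 4 ← 13
  undo op 1 (out-shuffle, from top half): 13 ← 7
So the card at position 15 came from original position 7.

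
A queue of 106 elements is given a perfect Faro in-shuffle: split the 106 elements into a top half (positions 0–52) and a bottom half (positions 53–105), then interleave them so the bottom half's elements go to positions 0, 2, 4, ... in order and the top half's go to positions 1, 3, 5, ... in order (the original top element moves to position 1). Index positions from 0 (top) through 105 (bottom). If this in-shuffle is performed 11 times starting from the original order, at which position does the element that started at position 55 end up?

90

Track the element's position through each in-shuffle:
55 → 4 → 9 → 19 → 39 → 79 → 52 → 105 → 104 → 102 → 98 → 90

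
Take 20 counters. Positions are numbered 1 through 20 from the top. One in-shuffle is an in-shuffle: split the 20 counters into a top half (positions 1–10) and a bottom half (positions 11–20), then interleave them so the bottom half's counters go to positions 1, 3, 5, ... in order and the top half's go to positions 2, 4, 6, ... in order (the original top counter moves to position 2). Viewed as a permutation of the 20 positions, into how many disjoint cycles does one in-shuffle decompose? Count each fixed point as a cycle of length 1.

Trace each unvisited position around until it returns:
(1 2 4 8 16 11) (3 6 12) (5 10 20 19 17 13) (7 14) (9 18 15)
5 cycles in total.

5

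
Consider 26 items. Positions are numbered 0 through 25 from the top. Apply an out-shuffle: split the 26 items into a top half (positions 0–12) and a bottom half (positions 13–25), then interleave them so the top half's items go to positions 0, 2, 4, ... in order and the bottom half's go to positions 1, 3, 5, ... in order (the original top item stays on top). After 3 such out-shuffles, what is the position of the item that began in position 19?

2

Track the item's position through each out-shuffle:
19 → 13 → 1 → 2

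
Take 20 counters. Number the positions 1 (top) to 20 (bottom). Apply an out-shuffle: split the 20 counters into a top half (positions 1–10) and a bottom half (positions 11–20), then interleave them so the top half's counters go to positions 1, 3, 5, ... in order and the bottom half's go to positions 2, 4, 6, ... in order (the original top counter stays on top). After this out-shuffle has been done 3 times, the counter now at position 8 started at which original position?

9

Work backwards from position 8, undoing one out-shuffle at a time:
8 ← 14 ← 17 ← 9
So the counter now at position 8 started at position 9.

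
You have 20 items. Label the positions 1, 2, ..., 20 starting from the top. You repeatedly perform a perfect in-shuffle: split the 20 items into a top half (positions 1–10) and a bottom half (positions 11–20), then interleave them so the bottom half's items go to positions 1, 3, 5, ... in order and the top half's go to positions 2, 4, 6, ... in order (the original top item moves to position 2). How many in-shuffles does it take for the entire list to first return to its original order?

The in-shuffle permutes the 20 positions with cycle lengths [2, 3, 3, 6, 6].
Every item is home exactly when every cycle has completed a whole number of laps, i.e. after lcm(2, 3, 6) = 6 in-shuffles.

6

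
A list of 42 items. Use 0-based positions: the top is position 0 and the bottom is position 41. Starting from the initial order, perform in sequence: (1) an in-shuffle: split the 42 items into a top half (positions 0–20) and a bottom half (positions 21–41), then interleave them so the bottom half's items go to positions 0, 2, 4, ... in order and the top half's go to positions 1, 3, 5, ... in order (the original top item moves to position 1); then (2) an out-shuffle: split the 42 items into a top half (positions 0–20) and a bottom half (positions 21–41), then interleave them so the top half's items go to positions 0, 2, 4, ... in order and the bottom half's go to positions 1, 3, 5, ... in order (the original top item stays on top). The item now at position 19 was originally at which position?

36

Undo the operations in reverse order, starting from position 19:
  undo op 2 (out-shuffle, from bottom half): 19 ← 30
  undo op 1 (in-shuffle, from bottom half): 30 ← 36
So the item at position 19 came from original position 36.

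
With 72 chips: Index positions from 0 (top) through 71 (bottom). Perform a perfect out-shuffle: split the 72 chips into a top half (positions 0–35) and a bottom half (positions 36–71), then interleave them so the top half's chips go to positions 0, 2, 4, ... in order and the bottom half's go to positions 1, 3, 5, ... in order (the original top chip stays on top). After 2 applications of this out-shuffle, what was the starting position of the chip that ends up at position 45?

Work backwards from position 45, undoing one out-shuffle at a time:
45 ← 58 ← 29
So the chip now at position 45 started at position 29.

29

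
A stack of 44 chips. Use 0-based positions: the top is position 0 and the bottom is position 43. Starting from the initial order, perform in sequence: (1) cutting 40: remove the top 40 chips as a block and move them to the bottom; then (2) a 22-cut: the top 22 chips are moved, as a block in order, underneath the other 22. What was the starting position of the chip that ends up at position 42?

16

Undo the operations in reverse order, starting from position 42:
  undo op 2 (cut 22): 42 ← 20
  undo op 1 (cut 40): 20 ← 16
So the chip at position 42 came from original position 16.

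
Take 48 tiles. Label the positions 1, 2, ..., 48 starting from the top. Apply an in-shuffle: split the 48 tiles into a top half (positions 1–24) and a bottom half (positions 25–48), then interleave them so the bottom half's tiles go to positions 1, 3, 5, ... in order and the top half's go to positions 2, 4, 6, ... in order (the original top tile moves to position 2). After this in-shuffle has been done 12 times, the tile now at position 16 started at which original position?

9

Work backwards from position 16, undoing one in-shuffle at a time:
16 ← 8 ← 4 ← 2 ← 1 ← 25 ← 37 ← 43 ← 46 ← 23 ← 36 ← 18 ← 9
So the tile now at position 16 started at position 9.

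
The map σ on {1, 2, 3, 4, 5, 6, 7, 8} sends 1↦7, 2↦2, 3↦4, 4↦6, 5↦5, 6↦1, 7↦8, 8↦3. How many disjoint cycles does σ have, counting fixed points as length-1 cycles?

3

Cycle decomposition: (1 7 8 3 4 6) (2) (5).
3 cycles.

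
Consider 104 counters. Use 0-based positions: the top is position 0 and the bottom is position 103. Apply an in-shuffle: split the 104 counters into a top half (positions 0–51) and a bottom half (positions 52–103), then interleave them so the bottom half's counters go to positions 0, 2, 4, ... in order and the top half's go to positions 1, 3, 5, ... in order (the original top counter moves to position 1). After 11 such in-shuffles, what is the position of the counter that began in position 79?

39

Track the counter's position through each in-shuffle:
79 → 54 → 4 → 9 → 19 → 39 → 79 → 54 → 4 → 9 → 19 → 39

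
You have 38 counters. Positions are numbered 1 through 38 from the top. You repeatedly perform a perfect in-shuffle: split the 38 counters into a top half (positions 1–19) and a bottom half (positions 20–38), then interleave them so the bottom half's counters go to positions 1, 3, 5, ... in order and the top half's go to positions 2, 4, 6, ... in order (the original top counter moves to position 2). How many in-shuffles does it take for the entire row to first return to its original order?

The in-shuffle permutes the 38 positions with cycle lengths [2, 12, 12, 12].
Every counter is home exactly when every cycle has completed a whole number of laps, i.e. after lcm(2, 12) = 12 in-shuffles.

12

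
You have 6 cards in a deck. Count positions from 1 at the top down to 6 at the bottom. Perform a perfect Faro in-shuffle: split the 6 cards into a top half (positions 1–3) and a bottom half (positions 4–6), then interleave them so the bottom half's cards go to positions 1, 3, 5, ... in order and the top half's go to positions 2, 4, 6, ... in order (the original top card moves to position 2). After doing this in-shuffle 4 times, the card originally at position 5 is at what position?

Track the card's position through each in-shuffle:
5 → 3 → 6 → 5 → 3

3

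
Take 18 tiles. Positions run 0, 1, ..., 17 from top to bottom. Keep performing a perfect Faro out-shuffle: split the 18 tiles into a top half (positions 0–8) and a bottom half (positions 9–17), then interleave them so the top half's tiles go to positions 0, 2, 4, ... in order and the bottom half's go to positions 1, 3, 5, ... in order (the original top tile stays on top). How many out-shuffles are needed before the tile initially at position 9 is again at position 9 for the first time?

Follow position 9 under repeated out-shuffles:
9 → 1 → 2 → 4 → 8 → 16 → 15 → 13 → 9
It first returns after 8 out-shuffles.

8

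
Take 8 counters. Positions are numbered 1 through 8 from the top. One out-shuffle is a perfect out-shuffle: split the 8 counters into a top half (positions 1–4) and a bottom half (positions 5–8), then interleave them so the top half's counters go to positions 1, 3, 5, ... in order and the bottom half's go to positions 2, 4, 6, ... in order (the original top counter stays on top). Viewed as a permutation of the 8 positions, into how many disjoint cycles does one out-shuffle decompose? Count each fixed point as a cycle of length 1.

4

Trace each unvisited position around until it returns:
(1) (2 3 5) (4 7 6) (8)
4 cycles in total.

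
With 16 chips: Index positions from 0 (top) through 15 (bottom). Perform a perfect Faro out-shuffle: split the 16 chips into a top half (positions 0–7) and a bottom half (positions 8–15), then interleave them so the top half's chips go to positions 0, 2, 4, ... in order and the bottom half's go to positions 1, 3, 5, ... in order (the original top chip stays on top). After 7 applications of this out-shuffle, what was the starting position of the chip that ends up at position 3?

6

Work backwards from position 3, undoing one out-shuffle at a time:
3 ← 9 ← 12 ← 6 ← 3 ← 9 ← 12 ← 6
So the chip now at position 3 started at position 6.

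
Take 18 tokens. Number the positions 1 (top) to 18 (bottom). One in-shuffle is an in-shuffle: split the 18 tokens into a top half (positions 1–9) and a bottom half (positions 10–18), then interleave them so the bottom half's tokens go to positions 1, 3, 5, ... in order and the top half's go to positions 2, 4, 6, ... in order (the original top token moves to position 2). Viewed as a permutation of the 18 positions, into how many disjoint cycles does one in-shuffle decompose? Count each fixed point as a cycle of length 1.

Trace each unvisited position around until it returns:
(1 2 4 8 16 13 ... len 18)
1 cycle in total.

1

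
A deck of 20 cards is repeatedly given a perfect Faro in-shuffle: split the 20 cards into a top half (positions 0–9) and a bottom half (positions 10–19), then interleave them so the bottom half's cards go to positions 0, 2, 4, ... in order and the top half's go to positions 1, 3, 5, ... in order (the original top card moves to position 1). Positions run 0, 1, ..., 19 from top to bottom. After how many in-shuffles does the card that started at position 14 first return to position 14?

Follow position 14 under repeated in-shuffles:
14 → 8 → 17 → 14
It first returns after 3 in-shuffles.

3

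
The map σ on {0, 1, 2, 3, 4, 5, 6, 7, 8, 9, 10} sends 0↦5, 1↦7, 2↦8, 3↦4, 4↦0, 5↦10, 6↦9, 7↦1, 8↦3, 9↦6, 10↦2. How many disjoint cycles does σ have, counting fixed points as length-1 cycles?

Cycle decomposition: (0 5 10 2 8 3 4) (1 7) (6 9).
3 cycles.

3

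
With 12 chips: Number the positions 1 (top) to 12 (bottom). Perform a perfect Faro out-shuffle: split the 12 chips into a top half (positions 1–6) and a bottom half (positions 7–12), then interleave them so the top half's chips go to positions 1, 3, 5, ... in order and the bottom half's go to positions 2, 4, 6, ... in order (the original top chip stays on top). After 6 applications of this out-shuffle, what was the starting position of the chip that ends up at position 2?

6

Work backwards from position 2, undoing one out-shuffle at a time:
2 ← 7 ← 4 ← 8 ← 10 ← 11 ← 6
So the chip now at position 2 started at position 6.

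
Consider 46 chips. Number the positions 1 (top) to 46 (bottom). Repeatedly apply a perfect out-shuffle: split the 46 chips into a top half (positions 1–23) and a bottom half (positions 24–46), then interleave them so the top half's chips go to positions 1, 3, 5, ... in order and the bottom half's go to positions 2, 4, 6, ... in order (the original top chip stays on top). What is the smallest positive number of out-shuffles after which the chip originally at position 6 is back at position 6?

Follow position 6 under repeated out-shuffles:
6 → 11 → 21 → 41 → 36 → 26 → 6
It first returns after 6 out-shuffles.

6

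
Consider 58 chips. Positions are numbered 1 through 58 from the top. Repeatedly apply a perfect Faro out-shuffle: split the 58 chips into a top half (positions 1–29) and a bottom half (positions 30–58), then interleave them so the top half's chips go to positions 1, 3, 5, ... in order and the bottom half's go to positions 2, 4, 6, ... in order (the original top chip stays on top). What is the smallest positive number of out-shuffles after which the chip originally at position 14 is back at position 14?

Follow position 14 under repeated out-shuffles:
14 → 27 → 53 → 48 → 38 → 18 → 35 → 12 → 23 → 45 → 32 → 6 → 11 → 21 → 41 → 24 → 47 → 36 → 14
It first returns after 18 out-shuffles.

18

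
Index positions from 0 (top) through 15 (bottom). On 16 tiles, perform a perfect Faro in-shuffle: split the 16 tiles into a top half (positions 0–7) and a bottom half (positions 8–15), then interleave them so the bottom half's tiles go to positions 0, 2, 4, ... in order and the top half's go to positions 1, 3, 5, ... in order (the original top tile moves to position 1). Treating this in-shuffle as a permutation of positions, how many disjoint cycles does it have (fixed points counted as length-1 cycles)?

2

Trace each unvisited position around until it returns:
(0 1 3 7 15 14 12 8) (2 5 11 6 13 10 4 9)
2 cycles in total.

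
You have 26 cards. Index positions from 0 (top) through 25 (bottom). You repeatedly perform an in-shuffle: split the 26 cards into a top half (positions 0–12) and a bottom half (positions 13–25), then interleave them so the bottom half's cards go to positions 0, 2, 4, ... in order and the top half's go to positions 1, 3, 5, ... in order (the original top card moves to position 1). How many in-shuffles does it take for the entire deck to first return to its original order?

18

The in-shuffle permutes the 26 positions with cycle lengths [2, 6, 18].
Every card is home exactly when every cycle has completed a whole number of laps, i.e. after lcm(2, 6, 18) = 18 in-shuffles.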